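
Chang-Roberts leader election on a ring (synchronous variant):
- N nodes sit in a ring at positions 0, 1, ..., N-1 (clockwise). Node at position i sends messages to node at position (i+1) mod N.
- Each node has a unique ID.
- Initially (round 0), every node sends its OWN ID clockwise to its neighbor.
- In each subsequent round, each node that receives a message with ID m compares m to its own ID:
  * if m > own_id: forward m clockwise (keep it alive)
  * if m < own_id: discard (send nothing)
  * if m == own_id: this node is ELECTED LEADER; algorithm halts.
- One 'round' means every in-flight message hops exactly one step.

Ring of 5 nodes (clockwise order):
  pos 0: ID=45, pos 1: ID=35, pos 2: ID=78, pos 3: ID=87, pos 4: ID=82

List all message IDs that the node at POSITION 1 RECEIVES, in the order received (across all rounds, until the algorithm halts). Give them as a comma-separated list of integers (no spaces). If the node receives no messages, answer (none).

Round 1: pos1(id35) recv 45: fwd; pos2(id78) recv 35: drop; pos3(id87) recv 78: drop; pos4(id82) recv 87: fwd; pos0(id45) recv 82: fwd
Round 2: pos2(id78) recv 45: drop; pos0(id45) recv 87: fwd; pos1(id35) recv 82: fwd
Round 3: pos1(id35) recv 87: fwd; pos2(id78) recv 82: fwd
Round 4: pos2(id78) recv 87: fwd; pos3(id87) recv 82: drop
Round 5: pos3(id87) recv 87: ELECTED

Answer: 45,82,87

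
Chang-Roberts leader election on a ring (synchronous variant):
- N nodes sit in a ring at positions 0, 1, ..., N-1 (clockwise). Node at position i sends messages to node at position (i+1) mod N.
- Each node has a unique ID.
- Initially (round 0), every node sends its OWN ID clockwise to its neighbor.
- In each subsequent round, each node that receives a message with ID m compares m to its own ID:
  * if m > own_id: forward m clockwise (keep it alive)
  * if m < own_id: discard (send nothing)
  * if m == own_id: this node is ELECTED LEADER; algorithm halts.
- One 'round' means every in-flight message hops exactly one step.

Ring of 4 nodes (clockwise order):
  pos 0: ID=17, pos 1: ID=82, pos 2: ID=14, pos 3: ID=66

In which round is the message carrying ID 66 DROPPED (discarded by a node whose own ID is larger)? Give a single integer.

Answer: 2

Derivation:
Round 1: pos1(id82) recv 17: drop; pos2(id14) recv 82: fwd; pos3(id66) recv 14: drop; pos0(id17) recv 66: fwd
Round 2: pos3(id66) recv 82: fwd; pos1(id82) recv 66: drop
Round 3: pos0(id17) recv 82: fwd
Round 4: pos1(id82) recv 82: ELECTED
Message ID 66 originates at pos 3; dropped at pos 1 in round 2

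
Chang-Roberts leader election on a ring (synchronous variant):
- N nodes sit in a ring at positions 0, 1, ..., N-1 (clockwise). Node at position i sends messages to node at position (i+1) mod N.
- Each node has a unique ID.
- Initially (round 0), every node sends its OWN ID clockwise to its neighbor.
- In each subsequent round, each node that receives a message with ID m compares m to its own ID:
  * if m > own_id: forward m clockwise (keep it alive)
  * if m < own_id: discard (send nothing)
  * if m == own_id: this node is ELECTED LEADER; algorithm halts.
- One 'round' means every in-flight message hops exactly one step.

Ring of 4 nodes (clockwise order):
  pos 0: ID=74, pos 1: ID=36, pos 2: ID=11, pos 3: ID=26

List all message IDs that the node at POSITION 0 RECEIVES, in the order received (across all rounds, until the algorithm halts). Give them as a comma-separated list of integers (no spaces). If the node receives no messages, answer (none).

Answer: 26,36,74

Derivation:
Round 1: pos1(id36) recv 74: fwd; pos2(id11) recv 36: fwd; pos3(id26) recv 11: drop; pos0(id74) recv 26: drop
Round 2: pos2(id11) recv 74: fwd; pos3(id26) recv 36: fwd
Round 3: pos3(id26) recv 74: fwd; pos0(id74) recv 36: drop
Round 4: pos0(id74) recv 74: ELECTED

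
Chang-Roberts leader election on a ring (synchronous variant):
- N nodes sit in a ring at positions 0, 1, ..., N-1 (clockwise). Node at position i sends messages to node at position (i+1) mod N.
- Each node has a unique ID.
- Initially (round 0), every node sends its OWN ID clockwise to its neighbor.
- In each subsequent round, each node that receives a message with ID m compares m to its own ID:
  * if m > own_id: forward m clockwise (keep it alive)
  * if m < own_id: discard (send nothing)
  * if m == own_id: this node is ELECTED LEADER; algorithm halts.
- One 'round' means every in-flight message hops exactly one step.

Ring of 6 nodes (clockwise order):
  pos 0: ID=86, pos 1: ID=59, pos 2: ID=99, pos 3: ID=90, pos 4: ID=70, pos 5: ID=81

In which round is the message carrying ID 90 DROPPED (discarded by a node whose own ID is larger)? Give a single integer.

Answer: 5

Derivation:
Round 1: pos1(id59) recv 86: fwd; pos2(id99) recv 59: drop; pos3(id90) recv 99: fwd; pos4(id70) recv 90: fwd; pos5(id81) recv 70: drop; pos0(id86) recv 81: drop
Round 2: pos2(id99) recv 86: drop; pos4(id70) recv 99: fwd; pos5(id81) recv 90: fwd
Round 3: pos5(id81) recv 99: fwd; pos0(id86) recv 90: fwd
Round 4: pos0(id86) recv 99: fwd; pos1(id59) recv 90: fwd
Round 5: pos1(id59) recv 99: fwd; pos2(id99) recv 90: drop
Round 6: pos2(id99) recv 99: ELECTED
Message ID 90 originates at pos 3; dropped at pos 2 in round 5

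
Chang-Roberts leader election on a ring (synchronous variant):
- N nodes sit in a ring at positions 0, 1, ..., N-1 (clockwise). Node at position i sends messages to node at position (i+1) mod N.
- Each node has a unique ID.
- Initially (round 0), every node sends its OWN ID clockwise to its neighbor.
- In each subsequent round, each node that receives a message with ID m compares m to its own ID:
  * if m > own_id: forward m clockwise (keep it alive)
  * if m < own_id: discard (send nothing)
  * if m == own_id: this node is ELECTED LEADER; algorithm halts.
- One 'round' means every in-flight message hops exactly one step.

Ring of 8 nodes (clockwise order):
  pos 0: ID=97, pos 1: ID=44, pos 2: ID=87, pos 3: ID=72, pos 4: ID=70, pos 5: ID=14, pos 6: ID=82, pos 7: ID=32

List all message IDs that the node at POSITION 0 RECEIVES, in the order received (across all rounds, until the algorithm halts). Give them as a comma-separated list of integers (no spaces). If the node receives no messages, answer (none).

Round 1: pos1(id44) recv 97: fwd; pos2(id87) recv 44: drop; pos3(id72) recv 87: fwd; pos4(id70) recv 72: fwd; pos5(id14) recv 70: fwd; pos6(id82) recv 14: drop; pos7(id32) recv 82: fwd; pos0(id97) recv 32: drop
Round 2: pos2(id87) recv 97: fwd; pos4(id70) recv 87: fwd; pos5(id14) recv 72: fwd; pos6(id82) recv 70: drop; pos0(id97) recv 82: drop
Round 3: pos3(id72) recv 97: fwd; pos5(id14) recv 87: fwd; pos6(id82) recv 72: drop
Round 4: pos4(id70) recv 97: fwd; pos6(id82) recv 87: fwd
Round 5: pos5(id14) recv 97: fwd; pos7(id32) recv 87: fwd
Round 6: pos6(id82) recv 97: fwd; pos0(id97) recv 87: drop
Round 7: pos7(id32) recv 97: fwd
Round 8: pos0(id97) recv 97: ELECTED

Answer: 32,82,87,97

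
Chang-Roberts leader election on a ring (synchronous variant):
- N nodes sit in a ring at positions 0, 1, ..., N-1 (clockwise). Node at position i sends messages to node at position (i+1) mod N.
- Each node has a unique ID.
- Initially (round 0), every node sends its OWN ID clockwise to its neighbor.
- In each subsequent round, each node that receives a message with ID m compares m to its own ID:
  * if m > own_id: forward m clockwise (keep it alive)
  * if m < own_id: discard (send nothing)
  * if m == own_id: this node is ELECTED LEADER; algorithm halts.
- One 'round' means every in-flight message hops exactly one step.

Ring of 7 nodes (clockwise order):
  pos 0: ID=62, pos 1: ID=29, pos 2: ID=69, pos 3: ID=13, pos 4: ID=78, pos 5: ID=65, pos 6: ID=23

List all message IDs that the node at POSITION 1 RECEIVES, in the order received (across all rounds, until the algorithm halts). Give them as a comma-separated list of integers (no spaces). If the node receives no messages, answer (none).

Answer: 62,65,78

Derivation:
Round 1: pos1(id29) recv 62: fwd; pos2(id69) recv 29: drop; pos3(id13) recv 69: fwd; pos4(id78) recv 13: drop; pos5(id65) recv 78: fwd; pos6(id23) recv 65: fwd; pos0(id62) recv 23: drop
Round 2: pos2(id69) recv 62: drop; pos4(id78) recv 69: drop; pos6(id23) recv 78: fwd; pos0(id62) recv 65: fwd
Round 3: pos0(id62) recv 78: fwd; pos1(id29) recv 65: fwd
Round 4: pos1(id29) recv 78: fwd; pos2(id69) recv 65: drop
Round 5: pos2(id69) recv 78: fwd
Round 6: pos3(id13) recv 78: fwd
Round 7: pos4(id78) recv 78: ELECTED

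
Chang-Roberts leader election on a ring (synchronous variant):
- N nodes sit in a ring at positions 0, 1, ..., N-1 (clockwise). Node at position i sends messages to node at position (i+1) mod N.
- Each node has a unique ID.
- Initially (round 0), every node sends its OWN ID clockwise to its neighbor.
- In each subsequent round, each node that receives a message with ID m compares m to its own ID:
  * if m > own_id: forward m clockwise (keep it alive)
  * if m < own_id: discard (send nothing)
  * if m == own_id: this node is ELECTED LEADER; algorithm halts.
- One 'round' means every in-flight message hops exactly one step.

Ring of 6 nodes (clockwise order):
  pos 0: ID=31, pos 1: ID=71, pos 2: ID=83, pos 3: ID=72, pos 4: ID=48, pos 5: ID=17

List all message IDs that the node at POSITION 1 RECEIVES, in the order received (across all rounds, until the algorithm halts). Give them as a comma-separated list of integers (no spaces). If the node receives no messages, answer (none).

Round 1: pos1(id71) recv 31: drop; pos2(id83) recv 71: drop; pos3(id72) recv 83: fwd; pos4(id48) recv 72: fwd; pos5(id17) recv 48: fwd; pos0(id31) recv 17: drop
Round 2: pos4(id48) recv 83: fwd; pos5(id17) recv 72: fwd; pos0(id31) recv 48: fwd
Round 3: pos5(id17) recv 83: fwd; pos0(id31) recv 72: fwd; pos1(id71) recv 48: drop
Round 4: pos0(id31) recv 83: fwd; pos1(id71) recv 72: fwd
Round 5: pos1(id71) recv 83: fwd; pos2(id83) recv 72: drop
Round 6: pos2(id83) recv 83: ELECTED

Answer: 31,48,72,83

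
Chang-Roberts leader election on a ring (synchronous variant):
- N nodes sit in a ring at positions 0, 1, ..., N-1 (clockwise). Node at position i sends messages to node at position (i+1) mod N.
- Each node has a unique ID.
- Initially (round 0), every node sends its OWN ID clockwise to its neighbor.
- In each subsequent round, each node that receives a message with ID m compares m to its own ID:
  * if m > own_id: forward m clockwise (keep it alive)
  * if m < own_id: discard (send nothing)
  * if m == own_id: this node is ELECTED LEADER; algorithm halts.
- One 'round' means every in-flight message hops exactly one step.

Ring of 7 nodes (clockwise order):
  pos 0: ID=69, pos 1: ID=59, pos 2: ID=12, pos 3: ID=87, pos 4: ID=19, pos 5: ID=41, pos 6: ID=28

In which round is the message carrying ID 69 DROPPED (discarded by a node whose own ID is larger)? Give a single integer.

Answer: 3

Derivation:
Round 1: pos1(id59) recv 69: fwd; pos2(id12) recv 59: fwd; pos3(id87) recv 12: drop; pos4(id19) recv 87: fwd; pos5(id41) recv 19: drop; pos6(id28) recv 41: fwd; pos0(id69) recv 28: drop
Round 2: pos2(id12) recv 69: fwd; pos3(id87) recv 59: drop; pos5(id41) recv 87: fwd; pos0(id69) recv 41: drop
Round 3: pos3(id87) recv 69: drop; pos6(id28) recv 87: fwd
Round 4: pos0(id69) recv 87: fwd
Round 5: pos1(id59) recv 87: fwd
Round 6: pos2(id12) recv 87: fwd
Round 7: pos3(id87) recv 87: ELECTED
Message ID 69 originates at pos 0; dropped at pos 3 in round 3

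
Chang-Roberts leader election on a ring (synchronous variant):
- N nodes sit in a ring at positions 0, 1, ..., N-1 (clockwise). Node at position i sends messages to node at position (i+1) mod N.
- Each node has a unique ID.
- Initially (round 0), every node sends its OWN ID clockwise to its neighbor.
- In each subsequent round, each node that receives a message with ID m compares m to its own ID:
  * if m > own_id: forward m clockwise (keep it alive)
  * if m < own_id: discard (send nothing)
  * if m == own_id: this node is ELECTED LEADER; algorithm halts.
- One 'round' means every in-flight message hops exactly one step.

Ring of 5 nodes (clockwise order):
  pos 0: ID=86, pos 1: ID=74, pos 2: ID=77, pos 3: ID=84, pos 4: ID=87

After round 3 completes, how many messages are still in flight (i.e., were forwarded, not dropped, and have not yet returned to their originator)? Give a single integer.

Answer: 2

Derivation:
Round 1: pos1(id74) recv 86: fwd; pos2(id77) recv 74: drop; pos3(id84) recv 77: drop; pos4(id87) recv 84: drop; pos0(id86) recv 87: fwd
Round 2: pos2(id77) recv 86: fwd; pos1(id74) recv 87: fwd
Round 3: pos3(id84) recv 86: fwd; pos2(id77) recv 87: fwd
After round 3: 2 messages still in flight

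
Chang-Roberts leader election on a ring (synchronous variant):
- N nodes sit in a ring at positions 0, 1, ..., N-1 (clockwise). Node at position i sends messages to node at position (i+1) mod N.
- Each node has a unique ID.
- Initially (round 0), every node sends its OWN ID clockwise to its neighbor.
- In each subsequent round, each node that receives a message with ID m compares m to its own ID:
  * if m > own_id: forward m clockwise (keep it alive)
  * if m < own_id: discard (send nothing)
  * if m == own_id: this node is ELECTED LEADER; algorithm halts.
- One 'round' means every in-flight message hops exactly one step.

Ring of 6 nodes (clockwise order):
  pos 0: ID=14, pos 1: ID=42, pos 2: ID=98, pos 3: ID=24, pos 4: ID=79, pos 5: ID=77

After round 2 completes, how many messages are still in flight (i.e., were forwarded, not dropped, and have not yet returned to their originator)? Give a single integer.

Answer: 3

Derivation:
Round 1: pos1(id42) recv 14: drop; pos2(id98) recv 42: drop; pos3(id24) recv 98: fwd; pos4(id79) recv 24: drop; pos5(id77) recv 79: fwd; pos0(id14) recv 77: fwd
Round 2: pos4(id79) recv 98: fwd; pos0(id14) recv 79: fwd; pos1(id42) recv 77: fwd
After round 2: 3 messages still in flight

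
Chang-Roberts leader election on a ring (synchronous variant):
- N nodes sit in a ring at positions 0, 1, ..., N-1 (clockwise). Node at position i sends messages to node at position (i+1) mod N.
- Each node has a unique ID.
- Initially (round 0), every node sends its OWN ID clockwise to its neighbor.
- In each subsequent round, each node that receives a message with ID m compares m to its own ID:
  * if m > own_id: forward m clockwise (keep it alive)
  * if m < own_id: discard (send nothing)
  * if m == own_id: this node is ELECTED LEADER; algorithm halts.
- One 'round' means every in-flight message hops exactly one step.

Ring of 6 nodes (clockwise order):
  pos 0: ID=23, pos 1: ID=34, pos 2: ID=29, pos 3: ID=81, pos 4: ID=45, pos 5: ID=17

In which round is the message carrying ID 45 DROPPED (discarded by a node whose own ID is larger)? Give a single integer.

Answer: 5

Derivation:
Round 1: pos1(id34) recv 23: drop; pos2(id29) recv 34: fwd; pos3(id81) recv 29: drop; pos4(id45) recv 81: fwd; pos5(id17) recv 45: fwd; pos0(id23) recv 17: drop
Round 2: pos3(id81) recv 34: drop; pos5(id17) recv 81: fwd; pos0(id23) recv 45: fwd
Round 3: pos0(id23) recv 81: fwd; pos1(id34) recv 45: fwd
Round 4: pos1(id34) recv 81: fwd; pos2(id29) recv 45: fwd
Round 5: pos2(id29) recv 81: fwd; pos3(id81) recv 45: drop
Round 6: pos3(id81) recv 81: ELECTED
Message ID 45 originates at pos 4; dropped at pos 3 in round 5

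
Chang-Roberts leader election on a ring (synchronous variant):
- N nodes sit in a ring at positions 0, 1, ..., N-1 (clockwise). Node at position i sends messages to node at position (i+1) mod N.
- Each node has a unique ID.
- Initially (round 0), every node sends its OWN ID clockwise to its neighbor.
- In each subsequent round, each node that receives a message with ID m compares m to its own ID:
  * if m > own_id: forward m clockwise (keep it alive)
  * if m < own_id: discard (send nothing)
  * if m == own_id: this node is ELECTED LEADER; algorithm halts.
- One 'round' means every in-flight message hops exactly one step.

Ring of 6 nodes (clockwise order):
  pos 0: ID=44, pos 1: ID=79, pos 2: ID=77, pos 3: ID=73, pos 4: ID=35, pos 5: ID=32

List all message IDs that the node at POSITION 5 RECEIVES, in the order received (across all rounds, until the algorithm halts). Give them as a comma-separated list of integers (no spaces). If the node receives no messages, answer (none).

Answer: 35,73,77,79

Derivation:
Round 1: pos1(id79) recv 44: drop; pos2(id77) recv 79: fwd; pos3(id73) recv 77: fwd; pos4(id35) recv 73: fwd; pos5(id32) recv 35: fwd; pos0(id44) recv 32: drop
Round 2: pos3(id73) recv 79: fwd; pos4(id35) recv 77: fwd; pos5(id32) recv 73: fwd; pos0(id44) recv 35: drop
Round 3: pos4(id35) recv 79: fwd; pos5(id32) recv 77: fwd; pos0(id44) recv 73: fwd
Round 4: pos5(id32) recv 79: fwd; pos0(id44) recv 77: fwd; pos1(id79) recv 73: drop
Round 5: pos0(id44) recv 79: fwd; pos1(id79) recv 77: drop
Round 6: pos1(id79) recv 79: ELECTED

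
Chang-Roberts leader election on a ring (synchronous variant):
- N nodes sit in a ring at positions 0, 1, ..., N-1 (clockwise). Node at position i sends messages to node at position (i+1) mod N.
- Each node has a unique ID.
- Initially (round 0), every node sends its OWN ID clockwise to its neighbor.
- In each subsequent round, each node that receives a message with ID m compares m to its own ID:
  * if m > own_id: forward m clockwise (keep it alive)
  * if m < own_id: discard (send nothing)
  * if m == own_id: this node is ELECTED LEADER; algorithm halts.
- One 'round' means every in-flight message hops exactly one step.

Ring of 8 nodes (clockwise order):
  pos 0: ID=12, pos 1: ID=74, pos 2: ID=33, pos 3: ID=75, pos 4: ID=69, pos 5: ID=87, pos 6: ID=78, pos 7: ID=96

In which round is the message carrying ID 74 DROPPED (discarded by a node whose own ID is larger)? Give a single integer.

Answer: 2

Derivation:
Round 1: pos1(id74) recv 12: drop; pos2(id33) recv 74: fwd; pos3(id75) recv 33: drop; pos4(id69) recv 75: fwd; pos5(id87) recv 69: drop; pos6(id78) recv 87: fwd; pos7(id96) recv 78: drop; pos0(id12) recv 96: fwd
Round 2: pos3(id75) recv 74: drop; pos5(id87) recv 75: drop; pos7(id96) recv 87: drop; pos1(id74) recv 96: fwd
Round 3: pos2(id33) recv 96: fwd
Round 4: pos3(id75) recv 96: fwd
Round 5: pos4(id69) recv 96: fwd
Round 6: pos5(id87) recv 96: fwd
Round 7: pos6(id78) recv 96: fwd
Round 8: pos7(id96) recv 96: ELECTED
Message ID 74 originates at pos 1; dropped at pos 3 in round 2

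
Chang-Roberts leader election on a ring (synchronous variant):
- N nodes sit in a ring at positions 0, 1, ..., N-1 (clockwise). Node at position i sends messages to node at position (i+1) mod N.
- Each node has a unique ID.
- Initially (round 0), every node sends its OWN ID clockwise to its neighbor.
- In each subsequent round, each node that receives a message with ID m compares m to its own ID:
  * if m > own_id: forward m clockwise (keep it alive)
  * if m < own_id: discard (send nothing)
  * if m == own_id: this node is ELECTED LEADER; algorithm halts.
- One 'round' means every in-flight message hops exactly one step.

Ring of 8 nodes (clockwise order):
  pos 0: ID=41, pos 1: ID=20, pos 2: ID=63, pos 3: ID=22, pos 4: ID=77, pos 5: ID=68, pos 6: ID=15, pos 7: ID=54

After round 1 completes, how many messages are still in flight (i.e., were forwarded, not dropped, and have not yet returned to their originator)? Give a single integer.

Answer: 5

Derivation:
Round 1: pos1(id20) recv 41: fwd; pos2(id63) recv 20: drop; pos3(id22) recv 63: fwd; pos4(id77) recv 22: drop; pos5(id68) recv 77: fwd; pos6(id15) recv 68: fwd; pos7(id54) recv 15: drop; pos0(id41) recv 54: fwd
After round 1: 5 messages still in flight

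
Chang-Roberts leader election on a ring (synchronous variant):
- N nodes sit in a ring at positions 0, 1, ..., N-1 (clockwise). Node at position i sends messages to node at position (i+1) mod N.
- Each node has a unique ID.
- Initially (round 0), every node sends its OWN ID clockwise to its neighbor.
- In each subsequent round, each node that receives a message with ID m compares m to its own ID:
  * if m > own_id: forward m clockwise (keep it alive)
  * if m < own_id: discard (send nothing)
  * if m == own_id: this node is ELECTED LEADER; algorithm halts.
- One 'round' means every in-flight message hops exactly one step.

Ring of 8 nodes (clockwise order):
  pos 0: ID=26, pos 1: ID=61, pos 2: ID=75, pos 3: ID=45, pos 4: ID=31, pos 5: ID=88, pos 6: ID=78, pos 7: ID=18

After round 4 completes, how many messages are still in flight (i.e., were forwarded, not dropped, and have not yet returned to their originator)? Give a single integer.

Answer: 2

Derivation:
Round 1: pos1(id61) recv 26: drop; pos2(id75) recv 61: drop; pos3(id45) recv 75: fwd; pos4(id31) recv 45: fwd; pos5(id88) recv 31: drop; pos6(id78) recv 88: fwd; pos7(id18) recv 78: fwd; pos0(id26) recv 18: drop
Round 2: pos4(id31) recv 75: fwd; pos5(id88) recv 45: drop; pos7(id18) recv 88: fwd; pos0(id26) recv 78: fwd
Round 3: pos5(id88) recv 75: drop; pos0(id26) recv 88: fwd; pos1(id61) recv 78: fwd
Round 4: pos1(id61) recv 88: fwd; pos2(id75) recv 78: fwd
After round 4: 2 messages still in flight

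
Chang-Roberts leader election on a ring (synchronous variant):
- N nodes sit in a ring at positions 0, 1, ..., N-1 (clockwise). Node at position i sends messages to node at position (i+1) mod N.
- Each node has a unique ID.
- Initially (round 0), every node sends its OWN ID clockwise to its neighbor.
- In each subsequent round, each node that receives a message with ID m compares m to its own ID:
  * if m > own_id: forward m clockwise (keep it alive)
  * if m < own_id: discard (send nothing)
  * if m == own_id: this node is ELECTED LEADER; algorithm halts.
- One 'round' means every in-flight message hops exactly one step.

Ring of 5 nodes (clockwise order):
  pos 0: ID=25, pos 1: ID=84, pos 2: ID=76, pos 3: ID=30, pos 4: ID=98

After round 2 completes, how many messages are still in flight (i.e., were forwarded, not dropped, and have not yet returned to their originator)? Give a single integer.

Round 1: pos1(id84) recv 25: drop; pos2(id76) recv 84: fwd; pos3(id30) recv 76: fwd; pos4(id98) recv 30: drop; pos0(id25) recv 98: fwd
Round 2: pos3(id30) recv 84: fwd; pos4(id98) recv 76: drop; pos1(id84) recv 98: fwd
After round 2: 2 messages still in flight

Answer: 2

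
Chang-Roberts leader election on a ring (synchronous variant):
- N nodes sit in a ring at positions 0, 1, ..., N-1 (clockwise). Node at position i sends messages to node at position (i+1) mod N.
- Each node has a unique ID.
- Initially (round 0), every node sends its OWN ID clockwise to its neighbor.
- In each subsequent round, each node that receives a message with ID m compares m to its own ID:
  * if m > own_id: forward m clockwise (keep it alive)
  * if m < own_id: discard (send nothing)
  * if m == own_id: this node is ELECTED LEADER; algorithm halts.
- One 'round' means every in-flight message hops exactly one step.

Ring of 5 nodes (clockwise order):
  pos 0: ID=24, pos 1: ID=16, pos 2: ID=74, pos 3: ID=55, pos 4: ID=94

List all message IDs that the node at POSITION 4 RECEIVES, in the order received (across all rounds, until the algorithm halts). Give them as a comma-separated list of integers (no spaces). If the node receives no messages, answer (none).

Round 1: pos1(id16) recv 24: fwd; pos2(id74) recv 16: drop; pos3(id55) recv 74: fwd; pos4(id94) recv 55: drop; pos0(id24) recv 94: fwd
Round 2: pos2(id74) recv 24: drop; pos4(id94) recv 74: drop; pos1(id16) recv 94: fwd
Round 3: pos2(id74) recv 94: fwd
Round 4: pos3(id55) recv 94: fwd
Round 5: pos4(id94) recv 94: ELECTED

Answer: 55,74,94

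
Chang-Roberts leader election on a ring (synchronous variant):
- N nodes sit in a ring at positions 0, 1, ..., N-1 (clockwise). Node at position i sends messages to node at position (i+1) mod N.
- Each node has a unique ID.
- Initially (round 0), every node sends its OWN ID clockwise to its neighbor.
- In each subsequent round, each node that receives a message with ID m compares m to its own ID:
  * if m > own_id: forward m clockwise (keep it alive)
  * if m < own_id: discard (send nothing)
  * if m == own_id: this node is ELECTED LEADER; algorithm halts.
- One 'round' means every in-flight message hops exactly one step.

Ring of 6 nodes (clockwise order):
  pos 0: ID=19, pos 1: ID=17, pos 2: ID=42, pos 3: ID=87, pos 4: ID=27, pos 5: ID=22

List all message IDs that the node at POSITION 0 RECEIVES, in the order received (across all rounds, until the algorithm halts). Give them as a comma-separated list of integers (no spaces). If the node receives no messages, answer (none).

Round 1: pos1(id17) recv 19: fwd; pos2(id42) recv 17: drop; pos3(id87) recv 42: drop; pos4(id27) recv 87: fwd; pos5(id22) recv 27: fwd; pos0(id19) recv 22: fwd
Round 2: pos2(id42) recv 19: drop; pos5(id22) recv 87: fwd; pos0(id19) recv 27: fwd; pos1(id17) recv 22: fwd
Round 3: pos0(id19) recv 87: fwd; pos1(id17) recv 27: fwd; pos2(id42) recv 22: drop
Round 4: pos1(id17) recv 87: fwd; pos2(id42) recv 27: drop
Round 5: pos2(id42) recv 87: fwd
Round 6: pos3(id87) recv 87: ELECTED

Answer: 22,27,87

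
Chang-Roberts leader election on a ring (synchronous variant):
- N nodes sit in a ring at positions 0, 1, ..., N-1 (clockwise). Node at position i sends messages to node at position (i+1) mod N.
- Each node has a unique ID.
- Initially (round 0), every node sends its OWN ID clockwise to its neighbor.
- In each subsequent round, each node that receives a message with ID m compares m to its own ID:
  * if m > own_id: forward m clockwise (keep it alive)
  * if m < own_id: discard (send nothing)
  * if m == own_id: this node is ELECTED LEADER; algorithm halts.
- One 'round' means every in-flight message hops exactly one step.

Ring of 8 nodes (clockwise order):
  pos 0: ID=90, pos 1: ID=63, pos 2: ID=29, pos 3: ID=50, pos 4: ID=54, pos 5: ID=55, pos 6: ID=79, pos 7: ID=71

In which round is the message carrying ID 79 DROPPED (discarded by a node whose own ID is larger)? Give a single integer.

Round 1: pos1(id63) recv 90: fwd; pos2(id29) recv 63: fwd; pos3(id50) recv 29: drop; pos4(id54) recv 50: drop; pos5(id55) recv 54: drop; pos6(id79) recv 55: drop; pos7(id71) recv 79: fwd; pos0(id90) recv 71: drop
Round 2: pos2(id29) recv 90: fwd; pos3(id50) recv 63: fwd; pos0(id90) recv 79: drop
Round 3: pos3(id50) recv 90: fwd; pos4(id54) recv 63: fwd
Round 4: pos4(id54) recv 90: fwd; pos5(id55) recv 63: fwd
Round 5: pos5(id55) recv 90: fwd; pos6(id79) recv 63: drop
Round 6: pos6(id79) recv 90: fwd
Round 7: pos7(id71) recv 90: fwd
Round 8: pos0(id90) recv 90: ELECTED
Message ID 79 originates at pos 6; dropped at pos 0 in round 2

Answer: 2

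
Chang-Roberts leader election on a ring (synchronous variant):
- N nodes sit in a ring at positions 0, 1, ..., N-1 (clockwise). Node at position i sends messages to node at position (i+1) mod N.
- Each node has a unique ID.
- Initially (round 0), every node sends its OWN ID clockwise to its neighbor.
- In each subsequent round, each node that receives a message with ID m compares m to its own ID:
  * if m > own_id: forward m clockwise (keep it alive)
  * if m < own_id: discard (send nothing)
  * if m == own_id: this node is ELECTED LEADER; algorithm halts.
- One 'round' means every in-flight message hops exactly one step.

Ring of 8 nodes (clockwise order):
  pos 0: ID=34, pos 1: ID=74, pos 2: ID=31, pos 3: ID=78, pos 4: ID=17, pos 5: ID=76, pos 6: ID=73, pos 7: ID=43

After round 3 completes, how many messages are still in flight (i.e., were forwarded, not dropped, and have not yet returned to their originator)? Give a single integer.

Answer: 2

Derivation:
Round 1: pos1(id74) recv 34: drop; pos2(id31) recv 74: fwd; pos3(id78) recv 31: drop; pos4(id17) recv 78: fwd; pos5(id76) recv 17: drop; pos6(id73) recv 76: fwd; pos7(id43) recv 73: fwd; pos0(id34) recv 43: fwd
Round 2: pos3(id78) recv 74: drop; pos5(id76) recv 78: fwd; pos7(id43) recv 76: fwd; pos0(id34) recv 73: fwd; pos1(id74) recv 43: drop
Round 3: pos6(id73) recv 78: fwd; pos0(id34) recv 76: fwd; pos1(id74) recv 73: drop
After round 3: 2 messages still in flight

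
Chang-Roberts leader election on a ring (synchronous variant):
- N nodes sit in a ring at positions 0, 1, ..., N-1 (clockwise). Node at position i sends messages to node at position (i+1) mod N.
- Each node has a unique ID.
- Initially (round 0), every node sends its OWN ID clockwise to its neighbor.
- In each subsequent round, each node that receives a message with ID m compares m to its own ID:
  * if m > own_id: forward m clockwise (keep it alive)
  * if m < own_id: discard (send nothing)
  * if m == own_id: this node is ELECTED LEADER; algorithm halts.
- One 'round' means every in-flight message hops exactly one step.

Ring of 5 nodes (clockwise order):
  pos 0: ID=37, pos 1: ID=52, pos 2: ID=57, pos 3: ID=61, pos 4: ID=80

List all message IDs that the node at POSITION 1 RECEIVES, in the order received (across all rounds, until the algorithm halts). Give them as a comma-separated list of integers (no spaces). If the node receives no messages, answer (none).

Round 1: pos1(id52) recv 37: drop; pos2(id57) recv 52: drop; pos3(id61) recv 57: drop; pos4(id80) recv 61: drop; pos0(id37) recv 80: fwd
Round 2: pos1(id52) recv 80: fwd
Round 3: pos2(id57) recv 80: fwd
Round 4: pos3(id61) recv 80: fwd
Round 5: pos4(id80) recv 80: ELECTED

Answer: 37,80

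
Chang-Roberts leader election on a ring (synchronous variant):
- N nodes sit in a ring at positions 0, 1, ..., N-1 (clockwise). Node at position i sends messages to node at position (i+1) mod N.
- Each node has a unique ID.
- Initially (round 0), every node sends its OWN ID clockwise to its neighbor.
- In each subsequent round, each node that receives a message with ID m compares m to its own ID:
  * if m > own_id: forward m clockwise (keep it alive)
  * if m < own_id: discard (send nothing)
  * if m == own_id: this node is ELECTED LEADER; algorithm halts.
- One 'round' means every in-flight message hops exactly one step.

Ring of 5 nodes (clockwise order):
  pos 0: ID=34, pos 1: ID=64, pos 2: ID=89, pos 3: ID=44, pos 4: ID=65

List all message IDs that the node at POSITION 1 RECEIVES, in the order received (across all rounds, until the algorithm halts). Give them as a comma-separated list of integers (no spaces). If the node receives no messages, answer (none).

Answer: 34,65,89

Derivation:
Round 1: pos1(id64) recv 34: drop; pos2(id89) recv 64: drop; pos3(id44) recv 89: fwd; pos4(id65) recv 44: drop; pos0(id34) recv 65: fwd
Round 2: pos4(id65) recv 89: fwd; pos1(id64) recv 65: fwd
Round 3: pos0(id34) recv 89: fwd; pos2(id89) recv 65: drop
Round 4: pos1(id64) recv 89: fwd
Round 5: pos2(id89) recv 89: ELECTED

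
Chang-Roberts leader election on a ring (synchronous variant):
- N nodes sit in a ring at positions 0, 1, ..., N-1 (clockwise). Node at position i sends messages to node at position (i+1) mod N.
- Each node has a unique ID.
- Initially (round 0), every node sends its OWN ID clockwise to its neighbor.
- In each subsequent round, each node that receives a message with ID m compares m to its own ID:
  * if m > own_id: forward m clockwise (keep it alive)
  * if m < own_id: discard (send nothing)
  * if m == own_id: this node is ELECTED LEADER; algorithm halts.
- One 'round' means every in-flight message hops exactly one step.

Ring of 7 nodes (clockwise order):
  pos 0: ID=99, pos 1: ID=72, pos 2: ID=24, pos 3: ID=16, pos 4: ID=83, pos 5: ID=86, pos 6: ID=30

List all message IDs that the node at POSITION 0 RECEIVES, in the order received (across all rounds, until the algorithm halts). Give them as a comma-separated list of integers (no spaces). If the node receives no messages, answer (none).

Round 1: pos1(id72) recv 99: fwd; pos2(id24) recv 72: fwd; pos3(id16) recv 24: fwd; pos4(id83) recv 16: drop; pos5(id86) recv 83: drop; pos6(id30) recv 86: fwd; pos0(id99) recv 30: drop
Round 2: pos2(id24) recv 99: fwd; pos3(id16) recv 72: fwd; pos4(id83) recv 24: drop; pos0(id99) recv 86: drop
Round 3: pos3(id16) recv 99: fwd; pos4(id83) recv 72: drop
Round 4: pos4(id83) recv 99: fwd
Round 5: pos5(id86) recv 99: fwd
Round 6: pos6(id30) recv 99: fwd
Round 7: pos0(id99) recv 99: ELECTED

Answer: 30,86,99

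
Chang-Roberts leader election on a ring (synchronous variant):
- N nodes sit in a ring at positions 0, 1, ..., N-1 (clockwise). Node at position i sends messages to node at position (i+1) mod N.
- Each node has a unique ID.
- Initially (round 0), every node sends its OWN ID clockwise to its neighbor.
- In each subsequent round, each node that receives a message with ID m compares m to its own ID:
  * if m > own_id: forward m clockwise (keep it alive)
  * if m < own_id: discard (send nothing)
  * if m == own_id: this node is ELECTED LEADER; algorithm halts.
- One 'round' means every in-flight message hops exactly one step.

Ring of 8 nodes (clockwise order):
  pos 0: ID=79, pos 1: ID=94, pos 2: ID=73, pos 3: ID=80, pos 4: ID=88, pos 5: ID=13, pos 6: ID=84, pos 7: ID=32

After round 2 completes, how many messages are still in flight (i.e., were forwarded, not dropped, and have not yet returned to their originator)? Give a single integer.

Answer: 3

Derivation:
Round 1: pos1(id94) recv 79: drop; pos2(id73) recv 94: fwd; pos3(id80) recv 73: drop; pos4(id88) recv 80: drop; pos5(id13) recv 88: fwd; pos6(id84) recv 13: drop; pos7(id32) recv 84: fwd; pos0(id79) recv 32: drop
Round 2: pos3(id80) recv 94: fwd; pos6(id84) recv 88: fwd; pos0(id79) recv 84: fwd
After round 2: 3 messages still in flight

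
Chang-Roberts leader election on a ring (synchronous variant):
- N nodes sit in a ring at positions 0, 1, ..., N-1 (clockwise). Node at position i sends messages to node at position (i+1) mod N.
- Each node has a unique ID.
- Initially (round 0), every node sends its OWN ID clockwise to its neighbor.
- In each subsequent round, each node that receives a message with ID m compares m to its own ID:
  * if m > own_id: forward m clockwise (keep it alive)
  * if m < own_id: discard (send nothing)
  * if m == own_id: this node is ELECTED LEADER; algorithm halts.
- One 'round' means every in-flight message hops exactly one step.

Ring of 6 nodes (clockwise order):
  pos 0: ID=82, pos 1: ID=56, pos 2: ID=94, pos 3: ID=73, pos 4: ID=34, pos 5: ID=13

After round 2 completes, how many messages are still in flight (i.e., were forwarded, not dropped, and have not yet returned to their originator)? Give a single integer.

Answer: 2

Derivation:
Round 1: pos1(id56) recv 82: fwd; pos2(id94) recv 56: drop; pos3(id73) recv 94: fwd; pos4(id34) recv 73: fwd; pos5(id13) recv 34: fwd; pos0(id82) recv 13: drop
Round 2: pos2(id94) recv 82: drop; pos4(id34) recv 94: fwd; pos5(id13) recv 73: fwd; pos0(id82) recv 34: drop
After round 2: 2 messages still in flight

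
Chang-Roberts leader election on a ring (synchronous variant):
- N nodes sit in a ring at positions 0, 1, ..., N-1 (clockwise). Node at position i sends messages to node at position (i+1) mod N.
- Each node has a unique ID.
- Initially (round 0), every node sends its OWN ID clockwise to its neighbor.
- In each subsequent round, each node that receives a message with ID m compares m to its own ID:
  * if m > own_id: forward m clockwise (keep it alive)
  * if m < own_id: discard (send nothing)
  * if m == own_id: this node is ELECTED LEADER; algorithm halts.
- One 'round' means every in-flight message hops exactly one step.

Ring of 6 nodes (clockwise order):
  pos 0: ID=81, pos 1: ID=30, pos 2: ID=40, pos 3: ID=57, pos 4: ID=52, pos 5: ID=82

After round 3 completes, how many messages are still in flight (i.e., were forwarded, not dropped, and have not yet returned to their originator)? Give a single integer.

Round 1: pos1(id30) recv 81: fwd; pos2(id40) recv 30: drop; pos3(id57) recv 40: drop; pos4(id52) recv 57: fwd; pos5(id82) recv 52: drop; pos0(id81) recv 82: fwd
Round 2: pos2(id40) recv 81: fwd; pos5(id82) recv 57: drop; pos1(id30) recv 82: fwd
Round 3: pos3(id57) recv 81: fwd; pos2(id40) recv 82: fwd
After round 3: 2 messages still in flight

Answer: 2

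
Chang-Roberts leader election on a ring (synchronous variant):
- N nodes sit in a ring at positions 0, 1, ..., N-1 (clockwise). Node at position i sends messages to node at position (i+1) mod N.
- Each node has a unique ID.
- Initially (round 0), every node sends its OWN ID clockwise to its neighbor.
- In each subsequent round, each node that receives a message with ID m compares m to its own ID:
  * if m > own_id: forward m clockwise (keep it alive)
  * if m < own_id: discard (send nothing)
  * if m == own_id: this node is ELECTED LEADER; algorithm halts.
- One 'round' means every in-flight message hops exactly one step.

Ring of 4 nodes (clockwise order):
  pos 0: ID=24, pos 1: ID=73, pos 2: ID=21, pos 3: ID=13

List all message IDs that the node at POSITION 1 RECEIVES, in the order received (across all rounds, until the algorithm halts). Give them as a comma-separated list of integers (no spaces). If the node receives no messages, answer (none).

Round 1: pos1(id73) recv 24: drop; pos2(id21) recv 73: fwd; pos3(id13) recv 21: fwd; pos0(id24) recv 13: drop
Round 2: pos3(id13) recv 73: fwd; pos0(id24) recv 21: drop
Round 3: pos0(id24) recv 73: fwd
Round 4: pos1(id73) recv 73: ELECTED

Answer: 24,73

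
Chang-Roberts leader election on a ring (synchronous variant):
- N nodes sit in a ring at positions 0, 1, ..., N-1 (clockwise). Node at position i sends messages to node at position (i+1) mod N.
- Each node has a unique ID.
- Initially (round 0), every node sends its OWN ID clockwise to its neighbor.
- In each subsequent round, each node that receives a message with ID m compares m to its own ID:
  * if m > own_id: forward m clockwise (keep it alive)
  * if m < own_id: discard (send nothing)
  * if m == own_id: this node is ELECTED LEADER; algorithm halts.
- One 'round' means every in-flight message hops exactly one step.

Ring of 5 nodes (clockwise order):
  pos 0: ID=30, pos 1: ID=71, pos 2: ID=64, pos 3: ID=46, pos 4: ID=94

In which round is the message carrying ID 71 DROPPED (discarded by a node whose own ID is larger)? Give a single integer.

Answer: 3

Derivation:
Round 1: pos1(id71) recv 30: drop; pos2(id64) recv 71: fwd; pos3(id46) recv 64: fwd; pos4(id94) recv 46: drop; pos0(id30) recv 94: fwd
Round 2: pos3(id46) recv 71: fwd; pos4(id94) recv 64: drop; pos1(id71) recv 94: fwd
Round 3: pos4(id94) recv 71: drop; pos2(id64) recv 94: fwd
Round 4: pos3(id46) recv 94: fwd
Round 5: pos4(id94) recv 94: ELECTED
Message ID 71 originates at pos 1; dropped at pos 4 in round 3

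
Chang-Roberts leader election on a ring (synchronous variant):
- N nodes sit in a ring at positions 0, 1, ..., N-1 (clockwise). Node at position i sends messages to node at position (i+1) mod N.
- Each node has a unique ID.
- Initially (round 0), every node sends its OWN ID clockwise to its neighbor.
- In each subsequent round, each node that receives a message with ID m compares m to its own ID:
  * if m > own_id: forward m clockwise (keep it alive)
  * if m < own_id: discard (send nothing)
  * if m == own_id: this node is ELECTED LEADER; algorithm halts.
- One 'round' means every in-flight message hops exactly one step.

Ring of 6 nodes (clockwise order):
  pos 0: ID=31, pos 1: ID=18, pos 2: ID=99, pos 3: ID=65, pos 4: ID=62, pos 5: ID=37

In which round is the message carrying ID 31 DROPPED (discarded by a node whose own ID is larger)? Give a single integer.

Round 1: pos1(id18) recv 31: fwd; pos2(id99) recv 18: drop; pos3(id65) recv 99: fwd; pos4(id62) recv 65: fwd; pos5(id37) recv 62: fwd; pos0(id31) recv 37: fwd
Round 2: pos2(id99) recv 31: drop; pos4(id62) recv 99: fwd; pos5(id37) recv 65: fwd; pos0(id31) recv 62: fwd; pos1(id18) recv 37: fwd
Round 3: pos5(id37) recv 99: fwd; pos0(id31) recv 65: fwd; pos1(id18) recv 62: fwd; pos2(id99) recv 37: drop
Round 4: pos0(id31) recv 99: fwd; pos1(id18) recv 65: fwd; pos2(id99) recv 62: drop
Round 5: pos1(id18) recv 99: fwd; pos2(id99) recv 65: drop
Round 6: pos2(id99) recv 99: ELECTED
Message ID 31 originates at pos 0; dropped at pos 2 in round 2

Answer: 2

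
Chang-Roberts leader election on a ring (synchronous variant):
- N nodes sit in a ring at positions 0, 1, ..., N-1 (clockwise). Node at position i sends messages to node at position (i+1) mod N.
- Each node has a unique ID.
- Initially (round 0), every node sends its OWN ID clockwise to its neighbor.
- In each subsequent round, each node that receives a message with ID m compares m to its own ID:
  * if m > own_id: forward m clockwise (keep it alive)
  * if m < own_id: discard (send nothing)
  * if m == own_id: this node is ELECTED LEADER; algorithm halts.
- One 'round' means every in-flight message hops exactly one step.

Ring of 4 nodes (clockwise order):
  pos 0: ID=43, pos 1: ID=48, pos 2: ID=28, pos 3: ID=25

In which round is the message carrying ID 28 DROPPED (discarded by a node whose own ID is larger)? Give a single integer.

Round 1: pos1(id48) recv 43: drop; pos2(id28) recv 48: fwd; pos3(id25) recv 28: fwd; pos0(id43) recv 25: drop
Round 2: pos3(id25) recv 48: fwd; pos0(id43) recv 28: drop
Round 3: pos0(id43) recv 48: fwd
Round 4: pos1(id48) recv 48: ELECTED
Message ID 28 originates at pos 2; dropped at pos 0 in round 2

Answer: 2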